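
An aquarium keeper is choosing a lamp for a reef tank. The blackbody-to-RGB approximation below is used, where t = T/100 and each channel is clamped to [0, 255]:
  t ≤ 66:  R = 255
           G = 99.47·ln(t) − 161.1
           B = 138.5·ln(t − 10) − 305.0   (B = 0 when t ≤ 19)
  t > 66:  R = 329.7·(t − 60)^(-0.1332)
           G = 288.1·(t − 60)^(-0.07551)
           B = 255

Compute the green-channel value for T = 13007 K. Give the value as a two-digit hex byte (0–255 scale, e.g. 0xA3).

0xD1

t = 13007/100 = 130.07; the t > 66 branch applies.
G = 288.1·(130.07 − 60)^(-0.07551) = 288.1·70.07^(-0.07551) = 288.1·0.72551 = 209.020.
Rounded: 209; in hex, 0xD1.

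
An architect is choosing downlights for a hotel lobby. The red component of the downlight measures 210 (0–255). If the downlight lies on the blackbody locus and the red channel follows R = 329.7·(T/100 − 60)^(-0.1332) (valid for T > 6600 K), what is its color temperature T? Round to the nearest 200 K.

(t − 60)^(-0.1332) = 210/329.7 = 0.63694.
t − 60 = 0.63694^(1/-0.1332) = 0.63694^(-7.508) = 29.561, so t = 89.561.
T = 100·t = 8956 K → 9000 K to the nearest 200 K.

9000 K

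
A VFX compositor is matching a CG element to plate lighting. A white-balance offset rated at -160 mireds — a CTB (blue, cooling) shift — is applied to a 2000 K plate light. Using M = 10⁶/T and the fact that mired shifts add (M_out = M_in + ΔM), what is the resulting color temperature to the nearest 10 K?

M_in = 10⁶/2000 = 500.00 mireds.
M_out = 500.00 + (-160) = 340.00 mireds.
T_out = 10⁶/340.00 = 2941.2 K → 2940 K.

2940 K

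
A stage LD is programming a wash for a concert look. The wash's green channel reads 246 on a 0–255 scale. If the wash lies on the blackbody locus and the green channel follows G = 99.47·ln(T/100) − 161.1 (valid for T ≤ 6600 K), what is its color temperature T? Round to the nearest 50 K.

ln t = (246 + 161.1) / 99.47 = 4.0927.
t = e^4.0927 = 59.901.
T = 100·t = 5990 K → 6000 K to the nearest 50 K.

6000 K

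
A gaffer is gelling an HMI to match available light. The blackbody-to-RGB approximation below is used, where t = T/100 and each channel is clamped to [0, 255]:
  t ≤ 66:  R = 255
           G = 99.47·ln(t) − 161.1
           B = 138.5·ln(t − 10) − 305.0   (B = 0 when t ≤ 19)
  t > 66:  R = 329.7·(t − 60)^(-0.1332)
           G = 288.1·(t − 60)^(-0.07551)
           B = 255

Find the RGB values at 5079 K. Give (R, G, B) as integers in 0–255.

t = 5079/100 = 50.79; the t ≤ 66 branch applies.
R = 255 by definition for t ≤ 66.
G = 99.47·ln 50.79 − 161.1 = 99.47·3.9277 − 161.1 = 229.588.
B = 138.5·ln(50.79 − 10) − 305.0 = 138.5·ln 40.79 − 305.0 = 138.5·3.7084 − 305.0 = 208.619.
Rounded: (255, 230, 209).

(255, 230, 209)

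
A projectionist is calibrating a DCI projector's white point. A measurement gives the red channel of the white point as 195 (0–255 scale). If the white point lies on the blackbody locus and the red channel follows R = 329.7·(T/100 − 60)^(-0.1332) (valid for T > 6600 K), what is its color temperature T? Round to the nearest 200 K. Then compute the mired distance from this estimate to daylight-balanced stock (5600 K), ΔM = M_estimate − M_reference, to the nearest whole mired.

(t − 60)^(-0.1332) = 195/329.7 = 0.59145.
t − 60 = 0.59145^(1/-0.1332) = 0.59145^(-7.508) = 51.564, so t = 111.564.
T = 100·t = 11156 K → 11200 K to the nearest 200 K.
M_estimate = 10⁶/11200 = 89.29; M_reference = 10⁶/5600 = 178.57.
ΔM = 89.29 − 178.57 = -89.29 → -89 mireds.

-89 mireds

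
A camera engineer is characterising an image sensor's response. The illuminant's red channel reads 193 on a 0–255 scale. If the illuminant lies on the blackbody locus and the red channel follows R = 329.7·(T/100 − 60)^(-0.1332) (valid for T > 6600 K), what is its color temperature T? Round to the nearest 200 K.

11600 K

(t − 60)^(-0.1332) = 193/329.7 = 0.58538.
t − 60 = 0.58538^(1/-0.1332) = 0.58538^(-7.508) = 55.713, so t = 115.713.
T = 100·t = 11571 K → 11600 K to the nearest 200 K.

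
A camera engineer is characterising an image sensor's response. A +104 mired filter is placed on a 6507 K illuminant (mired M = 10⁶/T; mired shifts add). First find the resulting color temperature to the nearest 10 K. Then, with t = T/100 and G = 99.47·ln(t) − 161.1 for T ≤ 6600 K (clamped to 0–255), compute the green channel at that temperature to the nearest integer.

203

M_in = 10⁶/6507 = 153.68; M_out = 153.68 + (+104) = 257.68.
T_out = 10⁶/257.68 = 3880.8 K → 3880 K; t = 38.8.
G = 99.47·ln 38.8 − 161.1 = 99.47·3.6584 − 161.1 = 202.803.
Rounded: 203.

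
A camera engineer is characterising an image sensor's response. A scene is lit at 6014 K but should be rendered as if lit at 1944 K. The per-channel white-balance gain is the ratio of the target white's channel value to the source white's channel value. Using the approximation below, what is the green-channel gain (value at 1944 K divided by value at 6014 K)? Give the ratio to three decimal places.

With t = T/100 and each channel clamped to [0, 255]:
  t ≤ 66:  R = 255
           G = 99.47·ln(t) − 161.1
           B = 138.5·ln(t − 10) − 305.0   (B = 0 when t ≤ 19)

0.544

At 6014 K (t = 60.14):
  G = 99.47·ln 60.14 − 161.1 = 99.47·4.0967 − 161.1 = 246.396.
At 1944 K (t = 19.44):
  G = 99.47·ln 19.44 − 161.1 = 99.47·2.9673 − 161.1 = 134.061.
Gain = 134.061 / 246.396 = 0.5441 → 0.544.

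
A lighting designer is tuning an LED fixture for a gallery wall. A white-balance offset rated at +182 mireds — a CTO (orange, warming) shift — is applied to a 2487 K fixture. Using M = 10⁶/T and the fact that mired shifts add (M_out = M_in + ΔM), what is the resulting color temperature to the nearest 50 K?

M_in = 10⁶/2487 = 402.09 mireds.
M_out = 402.09 + (+182) = 584.09 mireds.
T_out = 10⁶/584.09 = 1712.1 K → 1700 K.

1700 K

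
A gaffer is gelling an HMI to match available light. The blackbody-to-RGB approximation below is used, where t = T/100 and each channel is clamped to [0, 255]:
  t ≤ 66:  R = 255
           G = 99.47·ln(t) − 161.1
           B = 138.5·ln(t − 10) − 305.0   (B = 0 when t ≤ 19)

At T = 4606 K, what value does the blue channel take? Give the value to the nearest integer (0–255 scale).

192

t = 4606/100 = 46.06; the t ≤ 66 branch applies.
B = 138.5·ln(46.06 − 10) − 305.0 = 138.5·ln 36.06 − 305.0 = 138.5·3.5852 − 305.0 = 191.548.
Rounded: 192.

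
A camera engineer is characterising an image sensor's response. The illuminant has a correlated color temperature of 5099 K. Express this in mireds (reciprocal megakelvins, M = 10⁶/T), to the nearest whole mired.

M = 10⁶ / 5099 = 196.117 → 196 mireds.

196 mireds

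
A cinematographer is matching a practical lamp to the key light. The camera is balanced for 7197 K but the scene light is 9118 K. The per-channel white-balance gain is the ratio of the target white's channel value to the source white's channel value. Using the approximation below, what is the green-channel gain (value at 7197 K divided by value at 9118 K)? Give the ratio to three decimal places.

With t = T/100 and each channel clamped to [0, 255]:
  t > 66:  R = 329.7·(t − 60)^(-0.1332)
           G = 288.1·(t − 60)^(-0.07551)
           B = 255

1.075

At 9118 K (t = 91.18):
  G = 288.1·(91.18 − 60)^(-0.07551) = 288.1·31.18^(-0.07551) = 288.1·0.77125 = 222.198.
At 7197 K (t = 71.97):
  G = 288.1·(71.97 − 60)^(-0.07551) = 288.1·11.97^(-0.07551) = 288.1·0.82907 = 238.856.
Gain = 238.856 / 222.198 = 1.0750 → 1.075.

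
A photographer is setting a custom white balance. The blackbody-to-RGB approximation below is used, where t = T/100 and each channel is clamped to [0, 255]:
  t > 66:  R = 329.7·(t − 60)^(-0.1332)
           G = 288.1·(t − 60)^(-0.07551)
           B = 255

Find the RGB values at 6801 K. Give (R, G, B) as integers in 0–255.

t = 6801/100 = 68.01; the t > 66 branch applies.
R = 329.7·(68.01 − 60)^(-0.1332) = 329.7·8.01^(-0.1332) = 329.7·0.75794 = 249.894.
G = 288.1·(68.01 − 60)^(-0.07551) = 288.1·8.01^(-0.07551) = 288.1·0.85461 = 246.212.
B = 255 by definition for t > 66.
Rounded: (250, 246, 255).

(250, 246, 255)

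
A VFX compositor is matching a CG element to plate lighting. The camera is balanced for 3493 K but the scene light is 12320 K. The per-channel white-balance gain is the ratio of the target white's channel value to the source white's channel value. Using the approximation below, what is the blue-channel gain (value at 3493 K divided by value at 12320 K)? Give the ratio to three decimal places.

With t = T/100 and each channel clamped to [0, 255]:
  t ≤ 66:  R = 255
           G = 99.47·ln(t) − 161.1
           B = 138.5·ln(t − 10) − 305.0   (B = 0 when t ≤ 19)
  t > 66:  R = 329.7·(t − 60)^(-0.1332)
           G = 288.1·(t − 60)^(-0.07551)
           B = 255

0.551

At 12320 K (t = 123.2):
  B = 255 by definition for t > 66.
At 3493 K (t = 34.93):
  B = 138.5·ln(34.93 − 10) − 305.0 = 138.5·ln 24.93 − 305.0 = 138.5·3.2161 − 305.0 = 140.426.
Gain = 140.426 / 255.000 = 0.5507 → 0.551.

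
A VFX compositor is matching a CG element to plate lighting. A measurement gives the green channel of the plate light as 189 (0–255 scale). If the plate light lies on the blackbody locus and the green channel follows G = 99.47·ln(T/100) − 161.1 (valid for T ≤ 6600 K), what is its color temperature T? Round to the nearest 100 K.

ln t = (189 + 161.1) / 99.47 = 3.5197.
t = e^3.5197 = 33.773.
T = 100·t = 3377 K → 3400 K to the nearest 100 K.

3400 K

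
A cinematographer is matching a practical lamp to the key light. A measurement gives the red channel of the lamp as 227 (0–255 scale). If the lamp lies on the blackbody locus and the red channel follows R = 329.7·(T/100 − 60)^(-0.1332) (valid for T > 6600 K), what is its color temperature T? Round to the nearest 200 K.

7600 K

(t − 60)^(-0.1332) = 227/329.7 = 0.68850.
t − 60 = 0.68850^(1/-0.1332) = 0.68850^(-7.508) = 16.478, so t = 76.478.
T = 100·t = 7648 K → 7600 K to the nearest 200 K.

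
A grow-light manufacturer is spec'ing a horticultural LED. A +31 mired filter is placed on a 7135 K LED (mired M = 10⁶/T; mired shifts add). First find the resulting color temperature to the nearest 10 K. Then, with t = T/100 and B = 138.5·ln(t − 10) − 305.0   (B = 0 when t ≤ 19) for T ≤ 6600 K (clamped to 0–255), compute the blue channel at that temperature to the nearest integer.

M_in = 10⁶/7135 = 140.15; M_out = 140.15 + (+31) = 171.15.
T_out = 10⁶/171.15 = 5842.7 K → 5840 K; t = 58.4.
B = 138.5·ln(58.4 − 10) − 305.0 = 138.5·ln 48.4 − 305.0 = 138.5·3.8795 − 305.0 = 232.311.
Rounded: 232.

232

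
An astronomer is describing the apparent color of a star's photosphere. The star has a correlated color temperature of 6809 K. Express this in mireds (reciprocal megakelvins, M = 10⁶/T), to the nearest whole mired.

147 mireds

M = 10⁶ / 6809 = 146.864 → 147 mireds.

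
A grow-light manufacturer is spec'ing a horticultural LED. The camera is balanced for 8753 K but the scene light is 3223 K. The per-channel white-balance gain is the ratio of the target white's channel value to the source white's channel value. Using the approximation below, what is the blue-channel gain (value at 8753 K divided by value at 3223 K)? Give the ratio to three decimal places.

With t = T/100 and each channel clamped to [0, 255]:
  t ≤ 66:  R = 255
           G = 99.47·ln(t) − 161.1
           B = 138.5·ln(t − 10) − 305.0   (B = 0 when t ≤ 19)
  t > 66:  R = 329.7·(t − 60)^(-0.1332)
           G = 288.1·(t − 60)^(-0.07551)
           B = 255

2.047

At 3223 K (t = 32.23):
  B = 138.5·ln(32.23 − 10) − 305.0 = 138.5·ln 22.23 − 305.0 = 138.5·3.1014 − 305.0 = 124.550.
At 8753 K (t = 87.53):
  B = 255 by definition for t > 66.
Gain = 255.000 / 124.550 = 2.0474 → 2.047.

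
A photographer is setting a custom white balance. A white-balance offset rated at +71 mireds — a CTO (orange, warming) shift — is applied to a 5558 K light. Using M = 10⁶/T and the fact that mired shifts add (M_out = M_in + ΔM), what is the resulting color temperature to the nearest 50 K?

M_in = 10⁶/5558 = 179.92 mireds.
M_out = 179.92 + (+71) = 250.92 mireds.
T_out = 10⁶/250.92 = 3985.3 K → 4000 K.

4000 K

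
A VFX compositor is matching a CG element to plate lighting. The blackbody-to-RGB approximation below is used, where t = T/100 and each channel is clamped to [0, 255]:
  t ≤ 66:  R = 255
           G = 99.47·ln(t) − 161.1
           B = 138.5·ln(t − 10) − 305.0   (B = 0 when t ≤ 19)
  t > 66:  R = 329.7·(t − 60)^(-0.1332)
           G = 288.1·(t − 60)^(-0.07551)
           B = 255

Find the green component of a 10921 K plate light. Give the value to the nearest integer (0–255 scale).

t = 10921/100 = 109.21; the t > 66 branch applies.
G = 288.1·(109.21 − 60)^(-0.07551) = 288.1·49.21^(-0.07551) = 288.1·0.74513 = 214.672.
Rounded: 215.

215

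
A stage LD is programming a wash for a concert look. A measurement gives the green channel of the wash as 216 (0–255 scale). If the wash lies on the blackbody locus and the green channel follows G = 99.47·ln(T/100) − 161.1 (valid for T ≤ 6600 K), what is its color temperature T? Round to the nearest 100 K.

4400 K

ln t = (216 + 161.1) / 99.47 = 3.7911.
t = e^3.7911 = 44.305.
T = 100·t = 4430 K → 4400 K to the nearest 100 K.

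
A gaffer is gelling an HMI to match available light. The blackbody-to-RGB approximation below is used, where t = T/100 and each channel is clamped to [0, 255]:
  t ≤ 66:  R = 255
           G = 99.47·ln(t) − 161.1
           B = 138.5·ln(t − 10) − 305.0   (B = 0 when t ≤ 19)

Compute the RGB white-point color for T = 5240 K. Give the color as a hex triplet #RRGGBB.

#FFE9D6

t = 5240/100 = 52.4; the t ≤ 66 branch applies.
R = 255 by definition for t ≤ 66.
G = 99.47·ln 52.4 − 161.1 = 99.47·3.9589 − 161.1 = 232.692.
B = 138.5·ln(52.4 − 10) − 305.0 = 138.5·ln 42.4 − 305.0 = 138.5·3.7471 − 305.0 = 213.980.
Rounded: (255, 233, 214).
In hex: #FFE9D6.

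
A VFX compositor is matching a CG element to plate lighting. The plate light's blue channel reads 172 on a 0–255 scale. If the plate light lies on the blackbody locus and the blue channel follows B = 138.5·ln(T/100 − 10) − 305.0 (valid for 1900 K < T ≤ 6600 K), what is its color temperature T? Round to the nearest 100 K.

ln(t − 10) = (172 + 305.0) / 138.5 = 3.4440.
t − 10 = e^3.4440 = 31.313, so t = 41.313.
T = 100·t = 4131 K → 4100 K to the nearest 100 K.

4100 K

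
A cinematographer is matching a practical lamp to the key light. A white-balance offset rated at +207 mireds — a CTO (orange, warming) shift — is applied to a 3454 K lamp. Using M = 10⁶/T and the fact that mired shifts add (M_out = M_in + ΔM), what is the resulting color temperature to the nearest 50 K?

2000 K

M_in = 10⁶/3454 = 289.52 mireds.
M_out = 289.52 + (+207) = 496.52 mireds.
T_out = 10⁶/496.52 = 2014.0 K → 2000 K.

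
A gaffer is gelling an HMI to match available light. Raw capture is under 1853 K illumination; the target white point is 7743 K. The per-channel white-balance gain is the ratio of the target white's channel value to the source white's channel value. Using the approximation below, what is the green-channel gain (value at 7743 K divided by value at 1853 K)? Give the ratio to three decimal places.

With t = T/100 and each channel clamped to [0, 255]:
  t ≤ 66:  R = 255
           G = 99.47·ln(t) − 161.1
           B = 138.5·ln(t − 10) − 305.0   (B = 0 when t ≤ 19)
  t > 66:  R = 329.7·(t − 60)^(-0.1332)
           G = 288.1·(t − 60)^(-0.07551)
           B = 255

At 1853 K (t = 18.53):
  G = 99.47·ln 18.53 − 161.1 = 99.47·2.9194 − 161.1 = 129.292.
At 7743 K (t = 77.43):
  G = 288.1·(77.43 − 60)^(-0.07551) = 288.1·17.43^(-0.07551) = 288.1·0.80588 = 232.174.
Gain = 232.174 / 129.292 = 1.7957 → 1.796.

1.796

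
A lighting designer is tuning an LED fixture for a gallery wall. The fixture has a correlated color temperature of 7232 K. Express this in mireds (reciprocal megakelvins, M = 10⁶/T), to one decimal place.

138.3 mireds

M = 10⁶ / 7232 = 138.274 → 138.3 mireds.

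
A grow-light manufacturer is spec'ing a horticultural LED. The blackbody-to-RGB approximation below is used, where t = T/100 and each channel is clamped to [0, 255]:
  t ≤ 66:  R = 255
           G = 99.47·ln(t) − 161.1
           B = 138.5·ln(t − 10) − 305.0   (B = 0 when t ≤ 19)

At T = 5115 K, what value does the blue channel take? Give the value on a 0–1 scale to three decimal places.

t = 5115/100 = 51.15; the t ≤ 66 branch applies.
B = 138.5·ln(51.15 − 10) − 305.0 = 138.5·ln 41.15 − 305.0 = 138.5·3.7172 − 305.0 = 209.836.
On a 0–1 scale: 209.836/255 = 0.8229 → 0.823.

0.823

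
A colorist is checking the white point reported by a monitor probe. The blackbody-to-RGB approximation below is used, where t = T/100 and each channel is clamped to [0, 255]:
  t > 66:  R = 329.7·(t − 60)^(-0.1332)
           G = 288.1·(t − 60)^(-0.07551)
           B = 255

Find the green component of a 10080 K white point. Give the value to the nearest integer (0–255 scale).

218

t = 10080/100 = 100.8; the t > 66 branch applies.
G = 288.1·(100.8 − 60)^(-0.07551) = 288.1·40.8^(-0.07551) = 288.1·0.75575 = 217.732.
Rounded: 218.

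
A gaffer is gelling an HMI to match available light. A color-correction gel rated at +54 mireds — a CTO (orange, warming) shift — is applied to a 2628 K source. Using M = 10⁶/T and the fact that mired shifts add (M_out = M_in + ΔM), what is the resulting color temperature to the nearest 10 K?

2300 K

M_in = 10⁶/2628 = 380.52 mireds.
M_out = 380.52 + (+54) = 434.52 mireds.
T_out = 10⁶/434.52 = 2301.4 K → 2300 K.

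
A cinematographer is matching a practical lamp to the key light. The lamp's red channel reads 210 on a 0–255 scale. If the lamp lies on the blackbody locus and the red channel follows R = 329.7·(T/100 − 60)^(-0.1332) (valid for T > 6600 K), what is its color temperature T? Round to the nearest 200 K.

9000 K

(t − 60)^(-0.1332) = 210/329.7 = 0.63694.
t − 60 = 0.63694^(1/-0.1332) = 0.63694^(-7.508) = 29.561, so t = 89.561.
T = 100·t = 8956 K → 9000 K to the nearest 200 K.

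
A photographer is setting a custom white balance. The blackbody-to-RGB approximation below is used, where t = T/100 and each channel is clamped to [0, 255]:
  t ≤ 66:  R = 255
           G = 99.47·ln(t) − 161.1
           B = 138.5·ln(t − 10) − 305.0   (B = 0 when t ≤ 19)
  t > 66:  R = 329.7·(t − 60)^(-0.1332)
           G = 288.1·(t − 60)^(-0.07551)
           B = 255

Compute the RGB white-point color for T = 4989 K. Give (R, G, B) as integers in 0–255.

(255, 228, 206)

t = 4989/100 = 49.89; the t ≤ 66 branch applies.
R = 255 by definition for t ≤ 66.
G = 99.47·ln 49.89 − 161.1 = 99.47·3.9098 − 161.1 = 227.810.
B = 138.5·ln(49.89 − 10) − 305.0 = 138.5·ln 39.89 − 305.0 = 138.5·3.6861 − 305.0 = 205.528.
Rounded: (255, 228, 206).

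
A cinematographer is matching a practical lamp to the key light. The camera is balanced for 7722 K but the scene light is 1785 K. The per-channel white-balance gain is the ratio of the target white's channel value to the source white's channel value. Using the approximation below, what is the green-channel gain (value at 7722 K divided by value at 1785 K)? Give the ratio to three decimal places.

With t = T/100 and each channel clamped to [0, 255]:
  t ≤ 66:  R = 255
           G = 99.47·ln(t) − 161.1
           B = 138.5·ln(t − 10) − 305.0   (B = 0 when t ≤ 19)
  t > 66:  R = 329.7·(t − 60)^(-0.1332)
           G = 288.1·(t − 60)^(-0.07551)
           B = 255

1.851

At 1785 K (t = 17.85):
  G = 99.47·ln 17.85 − 161.1 = 99.47·2.8820 − 161.1 = 125.573.
At 7722 K (t = 77.22):
  G = 288.1·(77.22 − 60)^(-0.07551) = 288.1·17.22^(-0.07551) = 288.1·0.80662 = 232.386.
Gain = 232.386 / 125.573 = 1.8506 → 1.851.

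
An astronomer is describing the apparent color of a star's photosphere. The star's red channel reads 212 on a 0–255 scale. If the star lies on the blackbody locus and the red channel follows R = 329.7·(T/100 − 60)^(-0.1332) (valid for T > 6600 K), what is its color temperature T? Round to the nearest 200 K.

8800 K

(t − 60)^(-0.1332) = 212/329.7 = 0.64301.
t − 60 = 0.64301^(1/-0.1332) = 0.64301^(-7.508) = 27.530, so t = 87.530.
T = 100·t = 8753 K → 8800 K to the nearest 200 K.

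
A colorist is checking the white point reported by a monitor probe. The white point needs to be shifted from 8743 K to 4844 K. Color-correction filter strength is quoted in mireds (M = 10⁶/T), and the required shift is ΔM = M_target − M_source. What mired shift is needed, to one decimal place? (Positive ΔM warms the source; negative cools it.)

+92.1 mireds

M_source = 10⁶/8743 = 114.377; M_target = 10⁶/4844 = 206.441.
ΔM = 206.441 − 114.377 = 92.064 → +92.1 mireds, a warming shift.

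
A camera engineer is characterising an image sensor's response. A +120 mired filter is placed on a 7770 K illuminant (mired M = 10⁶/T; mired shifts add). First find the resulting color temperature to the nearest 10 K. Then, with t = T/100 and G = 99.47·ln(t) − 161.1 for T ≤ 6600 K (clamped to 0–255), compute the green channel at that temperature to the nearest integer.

M_in = 10⁶/7770 = 128.70; M_out = 128.70 + (+120) = 248.70.
T_out = 10⁶/248.70 = 4020.9 K → 4020 K; t = 40.2.
G = 99.47·ln 40.2 − 161.1 = 99.47·3.6939 − 161.1 = 206.329.
Rounded: 206.

206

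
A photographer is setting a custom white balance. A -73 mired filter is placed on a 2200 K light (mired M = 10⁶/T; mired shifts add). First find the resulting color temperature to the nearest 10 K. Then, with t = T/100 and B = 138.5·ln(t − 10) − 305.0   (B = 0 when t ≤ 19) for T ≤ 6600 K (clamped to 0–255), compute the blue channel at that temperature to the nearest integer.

81

M_in = 10⁶/2200 = 454.55; M_out = 454.55 + (-73) = 381.55.
T_out = 10⁶/381.55 = 2620.9 K → 2620 K; t = 26.2.
B = 138.5·ln(26.2 − 10) − 305.0 = 138.5·ln 16.2 − 305.0 = 138.5·2.7850 − 305.0 = 80.724.
Rounded: 81.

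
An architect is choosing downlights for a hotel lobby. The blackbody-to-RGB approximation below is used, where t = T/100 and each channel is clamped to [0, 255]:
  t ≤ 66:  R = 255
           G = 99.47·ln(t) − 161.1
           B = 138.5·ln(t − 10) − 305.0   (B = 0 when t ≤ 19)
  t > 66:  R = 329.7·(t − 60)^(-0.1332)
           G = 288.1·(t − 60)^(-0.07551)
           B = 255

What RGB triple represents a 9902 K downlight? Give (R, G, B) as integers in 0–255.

(202, 218, 255)

t = 9902/100 = 99.02; the t > 66 branch applies.
R = 329.7·(99.02 − 60)^(-0.1332) = 329.7·39.02^(-0.1332) = 329.7·0.61382 = 202.376.
G = 288.1·(99.02 − 60)^(-0.07551) = 288.1·39.02^(-0.07551) = 288.1·0.75830 = 218.467.
B = 255 by definition for t > 66.
Rounded: (202, 218, 255).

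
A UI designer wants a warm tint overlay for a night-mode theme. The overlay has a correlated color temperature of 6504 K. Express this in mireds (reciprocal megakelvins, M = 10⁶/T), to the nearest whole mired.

154 mireds

M = 10⁶ / 6504 = 153.752 → 154 mireds.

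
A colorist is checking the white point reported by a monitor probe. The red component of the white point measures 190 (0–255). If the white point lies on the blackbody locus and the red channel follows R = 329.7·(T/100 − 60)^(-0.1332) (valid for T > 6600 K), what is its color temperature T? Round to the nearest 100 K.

12300 K

(t − 60)^(-0.1332) = 190/329.7 = 0.57628.
t − 60 = 0.57628^(1/-0.1332) = 0.57628^(-7.508) = 62.667, so t = 122.667.
T = 100·t = 12267 K → 12300 K to the nearest 100 K.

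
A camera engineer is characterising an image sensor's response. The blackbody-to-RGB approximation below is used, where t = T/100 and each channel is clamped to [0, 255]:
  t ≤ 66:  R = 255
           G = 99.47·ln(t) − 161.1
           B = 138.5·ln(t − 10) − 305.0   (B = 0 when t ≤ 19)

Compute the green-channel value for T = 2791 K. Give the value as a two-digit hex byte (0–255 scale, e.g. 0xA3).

t = 2791/100 = 27.91; the t ≤ 66 branch applies.
G = 99.47·ln 27.91 − 161.1 = 99.47·3.3290 − 161.1 = 170.034.
Rounded: 170; in hex, 0xAA.

0xAA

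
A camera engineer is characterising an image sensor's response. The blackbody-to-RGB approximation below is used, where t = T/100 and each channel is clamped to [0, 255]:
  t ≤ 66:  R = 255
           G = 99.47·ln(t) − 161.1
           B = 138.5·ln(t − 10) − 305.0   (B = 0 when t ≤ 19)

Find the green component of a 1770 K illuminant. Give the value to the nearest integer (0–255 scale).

125

t = 1770/100 = 17.7; the t ≤ 66 branch applies.
G = 99.47·ln 17.7 − 161.1 = 99.47·2.8736 − 161.1 = 124.733.
Rounded: 125.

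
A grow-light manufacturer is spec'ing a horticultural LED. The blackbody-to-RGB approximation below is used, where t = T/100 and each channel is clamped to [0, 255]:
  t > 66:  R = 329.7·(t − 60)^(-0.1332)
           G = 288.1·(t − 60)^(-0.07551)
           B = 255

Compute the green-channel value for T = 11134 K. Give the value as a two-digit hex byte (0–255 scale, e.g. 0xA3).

t = 11134/100 = 111.34; the t > 66 branch applies.
G = 288.1·(111.34 − 60)^(-0.07551) = 288.1·51.34^(-0.07551) = 288.1·0.74275 = 213.987.
Rounded: 214; in hex, 0xD6.

0xD6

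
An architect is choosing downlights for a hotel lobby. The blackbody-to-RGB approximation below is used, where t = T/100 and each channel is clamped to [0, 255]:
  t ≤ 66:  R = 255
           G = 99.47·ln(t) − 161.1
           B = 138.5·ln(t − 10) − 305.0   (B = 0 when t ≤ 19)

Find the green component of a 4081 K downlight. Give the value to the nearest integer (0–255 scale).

t = 4081/100 = 40.81; the t ≤ 66 branch applies.
G = 99.47·ln 40.81 − 161.1 = 99.47·3.7089 − 161.1 = 207.827.
Rounded: 208.

208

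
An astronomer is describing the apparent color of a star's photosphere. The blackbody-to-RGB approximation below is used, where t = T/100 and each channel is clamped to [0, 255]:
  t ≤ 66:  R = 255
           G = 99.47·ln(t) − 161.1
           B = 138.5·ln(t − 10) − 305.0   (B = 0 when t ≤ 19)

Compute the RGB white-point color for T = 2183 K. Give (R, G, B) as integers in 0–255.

(255, 146, 37)

t = 2183/100 = 21.83; the t ≤ 66 branch applies.
R = 255 by definition for t ≤ 66.
G = 99.47·ln 21.83 − 161.1 = 99.47·3.0833 − 161.1 = 145.594.
B = 138.5·ln(21.83 − 10) − 305.0 = 138.5·ln 11.83 − 305.0 = 138.5·2.4706 − 305.0 = 37.183.
Rounded: (255, 146, 37).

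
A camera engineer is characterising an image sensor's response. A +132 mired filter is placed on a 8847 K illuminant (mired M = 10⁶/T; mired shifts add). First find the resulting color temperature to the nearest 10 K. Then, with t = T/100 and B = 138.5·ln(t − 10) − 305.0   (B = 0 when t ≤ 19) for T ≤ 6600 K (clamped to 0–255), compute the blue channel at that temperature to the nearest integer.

170

M_in = 10⁶/8847 = 113.03; M_out = 113.03 + (+132) = 245.03.
T_out = 10⁶/245.03 = 4081.1 K → 4080 K; t = 40.8.
B = 138.5·ln(40.8 − 10) − 305.0 = 138.5·ln 30.8 − 305.0 = 138.5·3.4275 − 305.0 = 169.711.
Rounded: 170.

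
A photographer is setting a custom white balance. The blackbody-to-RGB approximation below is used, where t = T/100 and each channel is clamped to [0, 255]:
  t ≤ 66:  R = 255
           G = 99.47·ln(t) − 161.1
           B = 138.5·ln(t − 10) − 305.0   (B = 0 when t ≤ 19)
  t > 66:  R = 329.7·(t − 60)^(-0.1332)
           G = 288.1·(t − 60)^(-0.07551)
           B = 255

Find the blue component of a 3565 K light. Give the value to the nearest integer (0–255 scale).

144

t = 3565/100 = 35.65; the t ≤ 66 branch applies.
B = 138.5·ln(35.65 − 10) − 305.0 = 138.5·ln 25.65 − 305.0 = 138.5·3.2445 − 305.0 = 144.369.
Rounded: 144.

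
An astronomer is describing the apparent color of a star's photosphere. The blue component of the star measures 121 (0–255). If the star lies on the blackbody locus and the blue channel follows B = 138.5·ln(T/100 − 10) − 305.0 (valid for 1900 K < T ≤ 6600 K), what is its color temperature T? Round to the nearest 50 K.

3150 K

ln(t − 10) = (121 + 305.0) / 138.5 = 3.0758.
t − 10 = e^3.0758 = 21.667, so t = 31.667.
T = 100·t = 3167 K → 3150 K to the nearest 50 K.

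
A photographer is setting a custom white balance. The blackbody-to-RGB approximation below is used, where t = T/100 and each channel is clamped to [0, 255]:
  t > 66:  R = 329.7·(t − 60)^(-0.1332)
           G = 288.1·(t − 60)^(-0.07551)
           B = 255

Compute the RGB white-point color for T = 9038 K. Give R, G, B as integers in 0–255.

t = 9038/100 = 90.38; the t > 66 branch applies.
R = 329.7·(90.38 − 60)^(-0.1332) = 329.7·30.38^(-0.1332) = 329.7·0.63463 = 209.237.
G = 288.1·(90.38 − 60)^(-0.07551) = 288.1·30.38^(-0.07551) = 288.1·0.77277 = 222.635.
B = 255 by definition for t > 66.
Rounded: (209, 223, 255).

R=209, G=223, B=255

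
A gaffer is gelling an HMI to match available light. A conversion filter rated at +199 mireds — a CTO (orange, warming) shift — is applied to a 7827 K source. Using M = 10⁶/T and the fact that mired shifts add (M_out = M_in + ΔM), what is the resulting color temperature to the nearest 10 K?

M_in = 10⁶/7827 = 127.76 mireds.
M_out = 127.76 + (+199) = 326.76 mireds.
T_out = 10⁶/326.76 = 3060.3 K → 3060 K.

3060 K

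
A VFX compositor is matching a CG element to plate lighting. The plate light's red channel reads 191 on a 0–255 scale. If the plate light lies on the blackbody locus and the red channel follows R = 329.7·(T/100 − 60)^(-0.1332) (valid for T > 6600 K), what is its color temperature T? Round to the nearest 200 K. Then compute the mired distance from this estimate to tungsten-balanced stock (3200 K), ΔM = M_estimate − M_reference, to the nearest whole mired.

(t − 60)^(-0.1332) = 191/329.7 = 0.57931.
t − 60 = 0.57931^(1/-0.1332) = 0.57931^(-7.508) = 60.245, so t = 120.245.
T = 100·t = 12025 K → 12000 K to the nearest 200 K.
M_estimate = 10⁶/12000 = 83.33; M_reference = 10⁶/3200 = 312.50.
ΔM = 83.33 − 312.50 = -229.17 → -229 mireds.

-229 mireds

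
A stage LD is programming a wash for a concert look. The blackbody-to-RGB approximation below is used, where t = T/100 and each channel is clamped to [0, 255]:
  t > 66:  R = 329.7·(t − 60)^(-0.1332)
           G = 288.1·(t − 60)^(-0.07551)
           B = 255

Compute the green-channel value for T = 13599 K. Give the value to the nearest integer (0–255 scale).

208

t = 13599/100 = 135.99; the t > 66 branch applies.
G = 288.1·(135.99 − 60)^(-0.07551) = 288.1·75.99^(-0.07551) = 288.1·0.72108 = 207.743.
Rounded: 208.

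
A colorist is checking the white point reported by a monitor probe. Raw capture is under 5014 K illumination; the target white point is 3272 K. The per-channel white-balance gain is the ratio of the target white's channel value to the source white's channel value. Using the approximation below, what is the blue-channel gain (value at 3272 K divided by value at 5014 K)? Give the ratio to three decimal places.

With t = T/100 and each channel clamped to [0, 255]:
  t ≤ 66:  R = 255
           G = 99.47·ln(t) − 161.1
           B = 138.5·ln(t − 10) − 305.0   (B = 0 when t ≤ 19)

At 5014 K (t = 50.14):
  B = 138.5·ln(50.14 − 10) − 305.0 = 138.5·ln 40.14 − 305.0 = 138.5·3.6924 − 305.0 = 206.394.
At 3272 K (t = 32.72):
  B = 138.5·ln(32.72 − 10) − 305.0 = 138.5·ln 22.72 − 305.0 = 138.5·3.1232 − 305.0 = 127.570.
Gain = 127.570 / 206.394 = 0.6181 → 0.618.

0.618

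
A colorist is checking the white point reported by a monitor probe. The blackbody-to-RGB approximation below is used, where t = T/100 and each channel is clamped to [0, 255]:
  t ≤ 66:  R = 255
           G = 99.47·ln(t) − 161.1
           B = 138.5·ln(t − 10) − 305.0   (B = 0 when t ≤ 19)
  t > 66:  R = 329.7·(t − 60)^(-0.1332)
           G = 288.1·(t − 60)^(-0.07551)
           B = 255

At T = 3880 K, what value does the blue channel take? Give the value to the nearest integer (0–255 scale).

t = 3880/100 = 38.8; the t ≤ 66 branch applies.
B = 138.5·ln(38.8 − 10) − 305.0 = 138.5·ln 28.8 − 305.0 = 138.5·3.3604 − 305.0 = 160.412.
Rounded: 160.

160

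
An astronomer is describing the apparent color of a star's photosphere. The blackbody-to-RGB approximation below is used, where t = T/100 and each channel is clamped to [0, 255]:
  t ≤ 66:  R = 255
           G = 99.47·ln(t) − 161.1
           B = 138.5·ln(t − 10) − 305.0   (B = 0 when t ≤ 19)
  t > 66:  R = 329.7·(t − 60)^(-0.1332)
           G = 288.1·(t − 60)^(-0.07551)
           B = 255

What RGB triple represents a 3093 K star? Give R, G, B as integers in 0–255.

R=255, G=180, B=116

t = 3093/100 = 30.93; the t ≤ 66 branch applies.
R = 255 by definition for t ≤ 66.
G = 99.47·ln 30.93 − 161.1 = 99.47·3.4317 − 161.1 = 180.254.
B = 138.5·ln(30.93 − 10) − 305.0 = 138.5·ln 20.93 − 305.0 = 138.5·3.0412 − 305.0 = 116.204.
Rounded: (255, 180, 116).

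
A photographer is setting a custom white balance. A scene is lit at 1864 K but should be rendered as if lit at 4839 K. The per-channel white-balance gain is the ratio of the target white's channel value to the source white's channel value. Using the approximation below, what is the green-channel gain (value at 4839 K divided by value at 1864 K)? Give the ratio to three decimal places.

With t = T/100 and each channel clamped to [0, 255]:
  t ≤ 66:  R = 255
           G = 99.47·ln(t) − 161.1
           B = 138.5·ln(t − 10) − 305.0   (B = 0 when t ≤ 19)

1.731

At 1864 K (t = 18.64):
  G = 99.47·ln 18.64 − 161.1 = 99.47·2.9253 − 161.1 = 129.881.
At 4839 K (t = 48.39):
  G = 99.47·ln 48.39 − 161.1 = 99.47·3.8793 − 161.1 = 224.773.
Gain = 224.773 / 129.881 = 1.7306 → 1.731.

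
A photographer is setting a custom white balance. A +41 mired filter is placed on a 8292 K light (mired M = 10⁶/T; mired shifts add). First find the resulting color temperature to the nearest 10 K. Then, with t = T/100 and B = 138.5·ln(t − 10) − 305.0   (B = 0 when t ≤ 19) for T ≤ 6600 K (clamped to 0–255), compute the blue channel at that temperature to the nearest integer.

M_in = 10⁶/8292 = 120.60; M_out = 120.60 + (+41) = 161.60.
T_out = 10⁶/161.60 = 6188.2 K → 6190 K; t = 61.9.
B = 138.5·ln(61.9 − 10) − 305.0 = 138.5·ln 51.9 − 305.0 = 138.5·3.9493 − 305.0 = 241.981.
Rounded: 242.

242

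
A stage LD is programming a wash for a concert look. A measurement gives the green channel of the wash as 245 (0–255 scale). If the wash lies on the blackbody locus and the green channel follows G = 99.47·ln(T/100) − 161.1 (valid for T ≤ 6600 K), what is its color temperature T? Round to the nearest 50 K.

5950 K

ln t = (245 + 161.1) / 99.47 = 4.0826.
t = e^4.0826 = 59.302.
T = 100·t = 5930 K → 5950 K to the nearest 50 K.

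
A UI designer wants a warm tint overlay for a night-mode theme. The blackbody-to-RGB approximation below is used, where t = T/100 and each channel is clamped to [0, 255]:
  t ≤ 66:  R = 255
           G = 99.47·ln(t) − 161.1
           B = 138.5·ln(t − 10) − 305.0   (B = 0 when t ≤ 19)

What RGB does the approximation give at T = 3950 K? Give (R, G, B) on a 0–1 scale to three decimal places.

(1.000, 0.802, 0.642)

t = 3950/100 = 39.5; the t ≤ 66 branch applies.
R = 255 by definition for t ≤ 66.
G = 99.47·ln 39.5 − 161.1 = 99.47·3.6763 − 161.1 = 204.582.
B = 138.5·ln(39.5 − 10) − 305.0 = 138.5·ln 29.5 − 305.0 = 138.5·3.3844 − 305.0 = 163.738.
Dividing each by 255: (1.0000, 0.8023, 0.6421) → (1.000, 0.802, 0.642).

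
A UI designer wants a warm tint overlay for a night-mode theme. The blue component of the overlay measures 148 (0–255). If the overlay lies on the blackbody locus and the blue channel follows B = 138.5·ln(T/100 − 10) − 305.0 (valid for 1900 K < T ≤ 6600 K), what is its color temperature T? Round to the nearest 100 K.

3600 K

ln(t − 10) = (148 + 305.0) / 138.5 = 3.2708.
t − 10 = e^3.2708 = 26.331, so t = 36.331.
T = 100·t = 3633 K → 3600 K to the nearest 100 K.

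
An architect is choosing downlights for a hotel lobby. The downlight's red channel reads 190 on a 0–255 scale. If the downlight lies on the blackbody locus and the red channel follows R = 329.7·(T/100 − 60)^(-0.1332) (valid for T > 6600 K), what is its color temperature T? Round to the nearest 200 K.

(t − 60)^(-0.1332) = 190/329.7 = 0.57628.
t − 60 = 0.57628^(1/-0.1332) = 0.57628^(-7.508) = 62.667, so t = 122.667.
T = 100·t = 12267 K → 12200 K to the nearest 200 K.

12200 K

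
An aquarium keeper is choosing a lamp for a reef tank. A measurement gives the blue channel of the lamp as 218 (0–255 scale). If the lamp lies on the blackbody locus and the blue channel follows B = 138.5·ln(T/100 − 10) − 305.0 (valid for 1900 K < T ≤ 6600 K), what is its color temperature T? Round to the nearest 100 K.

5400 K

ln(t − 10) = (218 + 305.0) / 138.5 = 3.7762.
t − 10 = e^3.7762 = 43.649, so t = 53.649.
T = 100·t = 5365 K → 5400 K to the nearest 100 K.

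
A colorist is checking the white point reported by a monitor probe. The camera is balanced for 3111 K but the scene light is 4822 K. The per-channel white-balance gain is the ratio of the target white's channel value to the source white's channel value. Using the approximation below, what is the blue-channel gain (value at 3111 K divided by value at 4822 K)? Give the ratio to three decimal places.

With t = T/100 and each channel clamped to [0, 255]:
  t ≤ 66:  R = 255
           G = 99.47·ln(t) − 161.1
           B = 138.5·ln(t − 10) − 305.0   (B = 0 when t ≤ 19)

0.588

At 4822 K (t = 48.22):
  B = 138.5·ln(48.22 − 10) − 305.0 = 138.5·ln 38.22 − 305.0 = 138.5·3.6434 − 305.0 = 199.605.
At 3111 K (t = 31.11):
  B = 138.5·ln(31.11 − 10) − 305.0 = 138.5·ln 21.11 − 305.0 = 138.5·3.0497 − 305.0 = 117.390.
Gain = 117.390 / 199.605 = 0.5881 → 0.588.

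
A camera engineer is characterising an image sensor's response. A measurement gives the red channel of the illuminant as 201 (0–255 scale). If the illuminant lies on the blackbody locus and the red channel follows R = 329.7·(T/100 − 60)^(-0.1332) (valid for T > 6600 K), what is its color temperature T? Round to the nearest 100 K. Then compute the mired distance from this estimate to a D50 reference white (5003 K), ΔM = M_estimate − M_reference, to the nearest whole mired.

(t − 60)^(-0.1332) = 201/329.7 = 0.60965.
t − 60 = 0.60965^(1/-0.1332) = 0.60965^(-7.508) = 41.071, so t = 101.071.
T = 100·t = 10107 K → 10100 K to the nearest 100 K.
M_estimate = 10⁶/10100 = 99.01; M_reference = 10⁶/5003 = 199.88.
ΔM = 99.01 − 199.88 = -100.87 → -101 mireds.

-101 mireds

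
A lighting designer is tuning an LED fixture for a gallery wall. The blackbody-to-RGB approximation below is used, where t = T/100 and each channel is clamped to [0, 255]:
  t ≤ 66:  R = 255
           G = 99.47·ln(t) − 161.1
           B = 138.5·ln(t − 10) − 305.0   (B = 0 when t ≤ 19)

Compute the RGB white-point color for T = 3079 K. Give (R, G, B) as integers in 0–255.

(255, 180, 115)

t = 3079/100 = 30.79; the t ≤ 66 branch applies.
R = 255 by definition for t ≤ 66.
G = 99.47·ln 30.79 − 161.1 = 99.47·3.4272 − 161.1 = 179.803.
B = 138.5·ln(30.79 − 10) − 305.0 = 138.5·ln 20.79 − 305.0 = 138.5·3.0345 − 305.0 = 115.274.
Rounded: (255, 180, 115).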